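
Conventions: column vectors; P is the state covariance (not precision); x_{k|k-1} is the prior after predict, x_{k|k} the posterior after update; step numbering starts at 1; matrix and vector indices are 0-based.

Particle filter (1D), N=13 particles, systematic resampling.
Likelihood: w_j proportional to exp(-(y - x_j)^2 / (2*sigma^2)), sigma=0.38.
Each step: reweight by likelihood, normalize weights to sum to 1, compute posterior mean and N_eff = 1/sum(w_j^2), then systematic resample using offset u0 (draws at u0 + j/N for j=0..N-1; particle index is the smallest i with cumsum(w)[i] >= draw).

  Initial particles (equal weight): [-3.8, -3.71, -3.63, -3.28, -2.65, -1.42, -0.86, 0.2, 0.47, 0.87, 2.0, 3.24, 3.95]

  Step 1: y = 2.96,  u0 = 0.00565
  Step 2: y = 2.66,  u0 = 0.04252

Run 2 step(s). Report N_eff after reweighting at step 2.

N_eff = 12.9189

step 1: w=[0.0000, 0.0000, 0.0000, 0.0000, 0.0000, 0.0000, 0.0000, 0.0000, 0.0000, 0.0000, 0.0491, 0.9107, 0.0401]  mean=3.2076  Neff=1.1998  idx=[10, 11, 11, 11, 11, 11, 11, 11, 11, 11, 11, 11, 11]
step 2: w=[0.0558, 0.0787, 0.0787, 0.0787, 0.0787, 0.0787, 0.0787, 0.0787, 0.0787, 0.0787, 0.0787, 0.0787, 0.0787]  mean=3.1708  Neff=12.9189  idx=[0, 1, 2, 3, 4, 5, 6, 7, 8, 9, 10, 11, 12]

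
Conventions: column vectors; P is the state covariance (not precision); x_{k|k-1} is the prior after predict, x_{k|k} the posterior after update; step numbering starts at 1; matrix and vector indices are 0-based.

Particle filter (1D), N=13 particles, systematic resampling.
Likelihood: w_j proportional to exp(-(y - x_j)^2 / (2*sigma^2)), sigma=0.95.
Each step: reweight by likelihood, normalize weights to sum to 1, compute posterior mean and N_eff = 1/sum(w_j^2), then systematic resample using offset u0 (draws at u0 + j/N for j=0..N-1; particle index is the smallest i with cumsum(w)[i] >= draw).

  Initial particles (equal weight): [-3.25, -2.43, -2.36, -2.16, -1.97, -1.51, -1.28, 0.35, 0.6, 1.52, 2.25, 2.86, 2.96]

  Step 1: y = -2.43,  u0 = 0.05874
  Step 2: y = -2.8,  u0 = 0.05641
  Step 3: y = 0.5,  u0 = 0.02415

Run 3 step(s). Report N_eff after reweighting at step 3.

N_eff = 4.3844

step 1: w=[0.1217, 0.1766, 0.1761, 0.1696, 0.1571, 0.1105, 0.0849, 0.0024, 0.0011, 0.0000, 0.0000, 0.0000, 0.0000]  mean=-2.1899  Neff=6.6726  idx=[0, 1, 1, 1, 2, 2, 3, 3, 4, 4, 5, 5, 6]
step 2: w=[0.0940, 0.0975, 0.0975, 0.0975, 0.0945, 0.0945, 0.0839, 0.0839, 0.0718, 0.0718, 0.0418, 0.0418, 0.0293]  mean=-2.2719  Neff=11.9062  idx=[0, 1, 2, 2, 3, 4, 5, 6, 7, 8, 9, 10, 12]
step 3: w=[0.0009, 0.0194, 0.0194, 0.0194, 0.0194, 0.0243, 0.0243, 0.0447, 0.0447, 0.0768, 0.0768, 0.2404, 0.3896]  mean=-1.6633  Neff=4.3844  idx=[2, 5, 8, 9, 10, 11, 11, 11, 12, 12, 12, 12, 12]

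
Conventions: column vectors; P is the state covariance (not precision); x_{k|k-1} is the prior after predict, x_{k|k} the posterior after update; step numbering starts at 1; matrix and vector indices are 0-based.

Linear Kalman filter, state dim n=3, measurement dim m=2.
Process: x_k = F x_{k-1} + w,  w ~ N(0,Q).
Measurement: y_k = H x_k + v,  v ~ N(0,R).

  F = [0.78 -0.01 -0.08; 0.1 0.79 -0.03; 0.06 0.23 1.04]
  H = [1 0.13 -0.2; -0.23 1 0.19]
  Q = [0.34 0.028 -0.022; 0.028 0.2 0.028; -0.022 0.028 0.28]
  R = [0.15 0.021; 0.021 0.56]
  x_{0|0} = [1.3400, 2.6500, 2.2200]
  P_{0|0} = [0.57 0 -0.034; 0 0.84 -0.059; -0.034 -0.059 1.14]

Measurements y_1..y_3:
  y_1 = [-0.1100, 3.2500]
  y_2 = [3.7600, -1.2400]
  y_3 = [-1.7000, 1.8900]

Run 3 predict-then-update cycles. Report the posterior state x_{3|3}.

step 1: x^-=[0.8411, 2.1609, 2.9987]  P^-=[0.6983 0.0733 -0.1178; 0.0733 0.7340 0.0969; -0.1178 0.0969 1.5270]  S=[0.9830 -0.0759; -0.0759 1.3994]  K=[0.7411 -0.0382; 0.1933 0.5361; -0.3966 0.2745]  nu=[-0.6323, 0.7128]  x^+=[0.3453, 2.4208, 3.4451]  P^+=[0.1520 -0.0093 0.2023; -0.0093 0.3108 -0.0457; 0.2023 -0.0457 1.2505]
step 2: x^-=[-0.0305, 1.8436, 4.1604]  P^-=[0.4154 0.0312 0.0432; 0.0312 0.3961 0.0292; 0.0432 0.0292 1.6527]  S=[0.6275 -0.0505; -0.0505 1.0307]  K=[0.6528 -0.0225; 0.1539 0.3903; -0.4276 0.3024]  nu=[4.3829, -3.8811]  x^+=[2.9180, 1.0035, 1.1127]  P^+=[0.1459 -0.0101 0.2358; -0.0101 0.2303 -0.0572; 0.2358 -0.0572 1.4307]
step 3: x^-=[2.1770, 1.0512, 1.5631]  P^-=[0.4086 0.0310 0.0552; 0.0310 0.3462 0.0028; 0.0552 0.0028 1.8419]  S=[0.6239 -0.0554; -0.0554 0.9763]  K=[0.6421 -0.0174; 0.1525 0.3565; -0.4727 0.3215]  nu=[-3.7010, 1.0425]  x^+=[-0.2175, 0.8584, 3.6479]  P^+=[0.1498 -0.0115 0.2620; -0.0115 0.2136 -0.0707; 0.2620 -0.0707 1.5847]

x_post = [-0.2175, 0.8584, 3.6479]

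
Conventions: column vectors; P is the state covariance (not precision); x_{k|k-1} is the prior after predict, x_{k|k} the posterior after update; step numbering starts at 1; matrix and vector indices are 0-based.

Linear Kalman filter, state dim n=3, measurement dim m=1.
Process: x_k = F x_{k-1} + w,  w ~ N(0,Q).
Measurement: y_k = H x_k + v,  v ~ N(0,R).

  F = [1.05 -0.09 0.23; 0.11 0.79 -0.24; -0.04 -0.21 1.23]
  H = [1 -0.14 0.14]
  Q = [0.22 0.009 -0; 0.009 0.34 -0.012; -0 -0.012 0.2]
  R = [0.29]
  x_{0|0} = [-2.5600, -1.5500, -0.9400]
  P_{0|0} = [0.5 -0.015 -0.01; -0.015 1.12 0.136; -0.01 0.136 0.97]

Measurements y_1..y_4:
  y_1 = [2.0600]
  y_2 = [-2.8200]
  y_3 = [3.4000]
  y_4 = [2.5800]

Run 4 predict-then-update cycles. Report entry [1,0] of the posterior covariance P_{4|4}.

P_post[1,0] = 0.1383

step 1: x^-=[-2.7647, -1.2805, -0.7283]  P^-=[0.8240 -0.0488 0.2434; -0.0488 1.0473 -0.3480; 0.2434 -0.3480 1.6482]  S=[1.2623]  K=[0.6852; -0.1934; 0.4142]  nu=[4.7474]  x^+=[0.4882, -2.1987, 1.2381]  P^+=[0.2314 0.1185 -0.1149; 0.1185 1.0000 -0.2469; -0.1149 -0.2469 1.4316]
step 2: x^-=[0.9952, -1.9804, 1.9651]  P^-=[0.4913 -0.0414 0.2804; -0.0414 1.1697 -0.8770; 0.2804 -0.8770 2.5512]  S=[0.9787]  K=[0.5480; -0.3351; 0.7769]  nu=[-4.3676]  x^+=[-1.3982, -0.5168, -1.4283]  P^+=[0.1974 0.1383 -0.1362; 0.1383 1.0597 -0.6222; -0.1362 -0.6222 1.9604]
step 3: x^-=[-1.7501, -0.2193, -1.5923]  P^-=[0.4837 -0.1340 0.4606; -0.1340 1.3838 -1.4306; 0.4606 -1.4306 3.5501]  S=[1.0930]  K=[0.5187; -0.4831; 1.0594]  nu=[5.3424]  x^+=[1.0210, -2.8004, 4.0673]  P^+=[0.1896 0.1399 -0.1400; 0.1399 1.1287 -0.8712; -0.1400 -0.8712 2.3235]
step 4: x^-=[2.2596, -3.0761, 5.5500]  P^-=[0.5031 -0.2083 0.5993; -0.2083 1.5426 -1.8044; 0.5993 -1.8044 4.2315]  S=[1.2031]  K=[0.5121; -0.5626; 1.2005]  nu=[-0.8872]  x^+=[1.8052, -2.5770, 4.4849]  P^+=[0.1875 0.1383 -0.1404; 0.1383 1.1618 -0.9918; -0.1404 -0.9918 2.4976]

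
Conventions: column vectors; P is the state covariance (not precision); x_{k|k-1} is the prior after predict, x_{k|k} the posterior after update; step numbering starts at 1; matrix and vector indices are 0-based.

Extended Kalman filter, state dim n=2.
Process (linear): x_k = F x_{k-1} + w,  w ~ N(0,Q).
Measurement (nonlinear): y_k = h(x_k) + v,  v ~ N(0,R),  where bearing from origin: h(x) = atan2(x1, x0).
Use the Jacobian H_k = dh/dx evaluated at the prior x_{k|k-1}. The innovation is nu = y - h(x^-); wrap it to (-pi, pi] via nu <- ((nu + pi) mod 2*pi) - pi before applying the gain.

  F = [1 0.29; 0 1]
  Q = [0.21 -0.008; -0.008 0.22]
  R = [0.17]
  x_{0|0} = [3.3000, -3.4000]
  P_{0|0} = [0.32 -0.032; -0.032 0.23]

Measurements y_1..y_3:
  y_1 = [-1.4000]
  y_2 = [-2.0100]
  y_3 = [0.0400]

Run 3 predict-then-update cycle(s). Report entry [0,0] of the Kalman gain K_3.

K[0,0] = 0.9187

step 1: x^-=[2.3140, -3.4000]  P^-=[0.5308 0.0267; 0.0267 0.4500]  H_jac=[0.2010 0.1368]  S=[0.2013]  K=[0.5481; 0.3324]  nu=[-0.4268]  x^+=[2.0801, -3.5419]  P^+=[0.4703 -0.0100; -0.0100 0.4278]
step 2: x^-=[1.0530, -3.5419]  P^-=[0.7105 0.1061; 0.1061 0.6478]  H_jac=[0.2594 0.0771]  S=[0.2259]  K=[0.8521; 0.3429]  nu=[-0.7282]  x^+=[0.4325, -3.7916]  P^+=[0.5465 0.0401; 0.0401 0.6212]
step 3: x^-=[-0.6671, -3.7916]  P^-=[0.8320 0.2122; 0.2122 0.8412]  H_jac=[0.2558 -0.0450]  S=[0.2213]  K=[0.9187; 0.0742]  nu=[1.7849]  x^+=[0.9728, -3.6591]  P^+=[0.6452 0.1971; 0.1971 0.8400]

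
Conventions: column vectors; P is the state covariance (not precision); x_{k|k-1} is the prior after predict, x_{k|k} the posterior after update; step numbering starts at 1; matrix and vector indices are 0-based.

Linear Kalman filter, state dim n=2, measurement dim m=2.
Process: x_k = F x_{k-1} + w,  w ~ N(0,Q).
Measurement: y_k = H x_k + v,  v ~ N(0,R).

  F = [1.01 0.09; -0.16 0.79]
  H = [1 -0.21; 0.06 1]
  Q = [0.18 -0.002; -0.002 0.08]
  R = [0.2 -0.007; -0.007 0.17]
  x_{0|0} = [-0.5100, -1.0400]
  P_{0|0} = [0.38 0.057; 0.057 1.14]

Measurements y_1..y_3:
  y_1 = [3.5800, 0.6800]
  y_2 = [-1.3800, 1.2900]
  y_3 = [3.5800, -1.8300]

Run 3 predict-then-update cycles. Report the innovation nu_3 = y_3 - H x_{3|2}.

step 1: x^-=[-0.6087, -0.7400]  P^-=[0.5872 0.0623; 0.0623 0.7868]  S=[0.7958 -0.0755; -0.0755 0.9664]  K=[0.7365 0.1585; -0.0521 0.8140]  nu=[4.0333, 1.4565]  x^+=[2.5928, 0.2353]  P^+=[0.1489 0.0128; 0.0128 0.1380]
step 2: x^-=[2.6399, -0.2290]  P^-=[0.3353 -0.0062; -0.0062 0.1667]  S=[0.5453 -0.0280; -0.0280 0.3371]  K=[0.6221 0.0930; -0.0504 0.4891]  nu=[-4.0680, 1.3606]  x^+=[0.2356, 0.6416]  P^+=[0.1246 0.0040; 0.0040 0.0833]
step 3: x^-=[0.2957, 0.4692]  P^-=[0.3085 -0.0131; -0.0131 0.1341]  S=[0.5199 -0.0296; -0.0296 0.3037]  K=[0.6030 0.0766; -0.0547 0.4338]  nu=[3.3829, -2.3169]  x^+=[2.1582, -0.7209]  P^+=[0.1204 0.0016; 0.0016 0.0740]

innov = [3.3829, -2.3169]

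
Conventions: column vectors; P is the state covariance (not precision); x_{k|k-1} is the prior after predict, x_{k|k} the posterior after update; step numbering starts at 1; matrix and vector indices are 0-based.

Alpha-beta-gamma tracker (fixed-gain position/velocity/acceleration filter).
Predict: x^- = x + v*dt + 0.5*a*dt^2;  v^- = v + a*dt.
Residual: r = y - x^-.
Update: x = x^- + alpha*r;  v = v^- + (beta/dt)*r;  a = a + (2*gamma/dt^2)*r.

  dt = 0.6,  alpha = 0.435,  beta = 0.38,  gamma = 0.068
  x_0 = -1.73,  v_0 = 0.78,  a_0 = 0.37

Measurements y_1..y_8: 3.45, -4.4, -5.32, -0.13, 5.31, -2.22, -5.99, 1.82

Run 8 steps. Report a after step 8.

a_post = 0.0616

step 1: x_pred=-1.1954  r=4.6454  x^+=0.8253  v^+=3.9441  a^+=2.1249
step 2: x_pred=3.5743  r=-7.9743  x^+=0.1055  v^+=0.1687  a^+=-0.8876
step 3: x_pred=0.0469  r=-5.3669  x^+=-2.2877  v^+=-3.7629  a^+=-2.9151
step 4: x_pred=-5.0702  r=4.9402  x^+=-2.9212  v^+=-2.3832  a^+=-1.0488
step 5: x_pred=-4.5399  r=9.8499  x^+=-0.2552  v^+=3.2258  a^+=2.6723
step 6: x_pred=2.1613  r=-4.3813  x^+=0.2554  v^+=2.0543  a^+=1.0171
step 7: x_pred=1.6711  r=-7.6611  x^+=-1.6615  v^+=-2.1874  a^+=-1.8771
step 8: x_pred=-3.3118  r=5.1318  x^+=-1.0795  v^+=-0.0635  a^+=0.0616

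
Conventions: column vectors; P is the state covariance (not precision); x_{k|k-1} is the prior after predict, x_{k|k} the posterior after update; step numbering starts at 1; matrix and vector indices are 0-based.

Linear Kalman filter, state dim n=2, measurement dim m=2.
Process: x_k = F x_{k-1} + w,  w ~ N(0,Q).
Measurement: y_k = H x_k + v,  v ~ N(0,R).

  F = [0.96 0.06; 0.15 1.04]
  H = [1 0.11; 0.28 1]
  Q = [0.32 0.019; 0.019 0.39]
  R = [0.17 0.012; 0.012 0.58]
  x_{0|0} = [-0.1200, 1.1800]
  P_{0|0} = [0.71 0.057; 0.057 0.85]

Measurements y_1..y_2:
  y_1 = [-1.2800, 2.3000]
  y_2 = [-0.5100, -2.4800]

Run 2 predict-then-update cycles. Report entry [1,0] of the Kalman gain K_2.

step 1: x^-=[-0.0444, 1.2092]  P^-=[0.9840 0.2317; 0.2317 1.3431]  S=[1.2212 0.6741; 0.6741 2.1300]  K=[0.8423 -0.0284; -0.0656 0.6818]  nu=[-1.3686, 1.1032]  x^+=[-1.2286, 2.0512]  P^+=[0.1481 -0.0479; -0.0479 0.4081]
step 2: x^-=[-1.0564, 1.9490]  P^-=[0.4525 0.0176; 0.0176 0.8198]  S=[0.6362 0.2470; 0.2470 1.4451]  K=[0.7234 -0.0238; -0.0559 0.5802]  nu=[0.3320, -4.1332]  x^+=[-0.7178, -0.4678]  P^+=[0.1272 -0.0407; -0.0407 0.3473]

K[1,0] = -0.0559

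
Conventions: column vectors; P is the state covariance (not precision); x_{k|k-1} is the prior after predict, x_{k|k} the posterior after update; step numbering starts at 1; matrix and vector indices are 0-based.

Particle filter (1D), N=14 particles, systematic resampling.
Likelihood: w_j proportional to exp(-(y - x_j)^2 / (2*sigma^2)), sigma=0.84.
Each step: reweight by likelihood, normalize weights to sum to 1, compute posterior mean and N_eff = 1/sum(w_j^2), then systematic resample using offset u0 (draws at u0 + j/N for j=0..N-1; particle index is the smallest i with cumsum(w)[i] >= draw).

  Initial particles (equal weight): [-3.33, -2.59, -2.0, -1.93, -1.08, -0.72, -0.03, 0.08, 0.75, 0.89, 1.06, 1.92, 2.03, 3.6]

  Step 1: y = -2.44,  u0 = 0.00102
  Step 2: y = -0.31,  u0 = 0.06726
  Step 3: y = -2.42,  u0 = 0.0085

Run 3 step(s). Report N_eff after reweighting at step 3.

step 1: w=[0.1550, 0.2675, 0.2369, 0.2260, 0.0733, 0.0334, 0.0044, 0.0030, 0.0002, 0.0001, 0.0000, 0.0000, 0.0000, 0.0000]  mean=-2.2220  Neff=4.7770  idx=[0, 0, 0, 1, 1, 1, 2, 2, 2, 2, 3, 3, 3, 4]
step 2: w=[0.0009, 0.0009, 0.0009, 0.0145, 0.0145, 0.0145, 0.0763, 0.0763, 0.0763, 0.0763, 0.0899, 0.0899, 0.0899, 0.3791]  mean=-1.6616  Neff=5.2118  idx=[6, 7, 8, 9, 10, 10, 11, 12, 13, 13, 13, 13, 13, 13]
step 3: w=[0.1028, 0.1028, 0.1028, 0.1028, 0.0983, 0.0983, 0.0983, 0.0983, 0.0326, 0.0326, 0.0326, 0.0326, 0.0326, 0.0326]  mean=-1.7924  Neff=11.4583  idx=[0, 0, 1, 2, 2, 3, 4, 4, 5, 6, 7, 7, 9, 12]

N_eff = 11.4583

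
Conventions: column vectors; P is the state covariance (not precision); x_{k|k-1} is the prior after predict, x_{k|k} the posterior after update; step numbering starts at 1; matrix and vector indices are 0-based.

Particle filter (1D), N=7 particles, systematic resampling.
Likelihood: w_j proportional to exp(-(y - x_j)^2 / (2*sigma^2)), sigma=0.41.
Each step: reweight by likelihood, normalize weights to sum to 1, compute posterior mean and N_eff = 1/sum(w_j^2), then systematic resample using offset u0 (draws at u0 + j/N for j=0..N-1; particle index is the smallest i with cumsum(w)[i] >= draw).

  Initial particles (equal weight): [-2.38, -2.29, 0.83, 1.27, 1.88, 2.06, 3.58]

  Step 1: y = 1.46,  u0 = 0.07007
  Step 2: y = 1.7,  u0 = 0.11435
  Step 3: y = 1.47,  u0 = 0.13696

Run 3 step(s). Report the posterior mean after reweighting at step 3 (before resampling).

step 1: w=[0.0000, 0.0000, 0.1435, 0.4198, 0.2765, 0.1602, 0.0000]  mean=1.5021  Neff=3.3453  idx=[2, 3, 3, 3, 4, 4, 5]
step 2: w=[0.0243, 0.1332, 0.1332, 0.1332, 0.2096, 0.2096, 0.1570]  mean=1.6390  Neff=6.0130  idx=[1, 2, 3, 4, 5, 5, 6]
step 3: w=[0.1835, 0.1835, 0.1835, 0.1254, 0.1254, 0.1254, 0.0734]  mean=1.5574  Neff=6.5122  idx=[0, 1, 2, 3, 4, 5, 6]

post_mean = 1.5574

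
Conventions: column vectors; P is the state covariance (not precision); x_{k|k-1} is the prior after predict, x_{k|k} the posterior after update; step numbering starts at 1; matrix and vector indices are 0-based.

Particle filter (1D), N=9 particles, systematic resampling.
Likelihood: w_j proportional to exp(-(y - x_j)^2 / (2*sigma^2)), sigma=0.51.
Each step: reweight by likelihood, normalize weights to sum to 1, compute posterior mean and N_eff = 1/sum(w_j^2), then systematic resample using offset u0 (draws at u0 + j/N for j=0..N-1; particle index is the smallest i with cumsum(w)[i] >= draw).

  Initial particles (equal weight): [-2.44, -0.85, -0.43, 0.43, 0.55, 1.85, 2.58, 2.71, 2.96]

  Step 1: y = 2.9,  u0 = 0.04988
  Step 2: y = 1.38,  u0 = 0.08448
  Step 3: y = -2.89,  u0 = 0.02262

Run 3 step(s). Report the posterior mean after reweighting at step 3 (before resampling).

step 1: w=[0.0000, 0.0000, 0.0000, 0.0000, 0.0000, 0.0419, 0.2864, 0.3254, 0.3463]  mean=2.7233  Neff=3.2301  idx=[6, 6, 6, 7, 7, 7, 8, 8, 8]
step 2: w=[0.2005, 0.2005, 0.2005, 0.1065, 0.1065, 0.1065, 0.0263, 0.0263, 0.0263]  mean=2.6515  Neff=6.3812  idx=[0, 0, 1, 2, 2, 3, 4, 5, 7]
step 3: w=[0.1927, 0.1927, 0.1927, 0.1927, 0.1927, 0.0121, 0.0121, 0.0121, 0.0000]  mean=2.5847  Neff=5.3722  idx=[0, 0, 1, 1, 2, 3, 3, 4, 4]

post_mean = 2.5847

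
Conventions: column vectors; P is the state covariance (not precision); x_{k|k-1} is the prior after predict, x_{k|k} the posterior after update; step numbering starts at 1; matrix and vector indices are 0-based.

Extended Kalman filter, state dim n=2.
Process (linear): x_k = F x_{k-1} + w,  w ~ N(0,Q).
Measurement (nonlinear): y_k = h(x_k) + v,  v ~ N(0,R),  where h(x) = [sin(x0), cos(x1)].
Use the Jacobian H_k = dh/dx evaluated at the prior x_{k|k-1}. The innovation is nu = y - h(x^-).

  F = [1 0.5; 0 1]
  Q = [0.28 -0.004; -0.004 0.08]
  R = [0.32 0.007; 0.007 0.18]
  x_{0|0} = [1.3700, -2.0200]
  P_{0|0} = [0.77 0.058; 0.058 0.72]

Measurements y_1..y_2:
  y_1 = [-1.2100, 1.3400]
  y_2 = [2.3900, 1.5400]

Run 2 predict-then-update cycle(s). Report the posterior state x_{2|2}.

x_post = [1.1940, 0.0011]

step 1: x^-=[0.3600, -2.0200]  P^-=[1.2880 0.4140; 0.4140 0.8000]  H_jac=[0.9359 0.0000; 0.0000 0.9008]  S=[1.4482 0.3560; 0.3560 0.8291]  K=[0.8070 0.1033; 0.0602 0.8433]  nu=[-1.5623, 1.7742]  x^+=[-0.7176, -0.6180]  P^+=[0.2767 0.0269; 0.0269 0.1690]
step 2: x^-=[-1.0265, -0.6180]  P^-=[0.6258 0.1074; 0.1074 0.2490]  H_jac=[0.5178 0.0000; 0.0000 0.5794]  S=[0.4878 0.0392; 0.0392 0.2636]  K=[0.6532 0.1389; 0.0708 0.5367]  nu=[3.2455, 0.7249]  x^+=[1.1940, 0.0011]  P^+=[0.4055 0.0510; 0.0510 0.1676]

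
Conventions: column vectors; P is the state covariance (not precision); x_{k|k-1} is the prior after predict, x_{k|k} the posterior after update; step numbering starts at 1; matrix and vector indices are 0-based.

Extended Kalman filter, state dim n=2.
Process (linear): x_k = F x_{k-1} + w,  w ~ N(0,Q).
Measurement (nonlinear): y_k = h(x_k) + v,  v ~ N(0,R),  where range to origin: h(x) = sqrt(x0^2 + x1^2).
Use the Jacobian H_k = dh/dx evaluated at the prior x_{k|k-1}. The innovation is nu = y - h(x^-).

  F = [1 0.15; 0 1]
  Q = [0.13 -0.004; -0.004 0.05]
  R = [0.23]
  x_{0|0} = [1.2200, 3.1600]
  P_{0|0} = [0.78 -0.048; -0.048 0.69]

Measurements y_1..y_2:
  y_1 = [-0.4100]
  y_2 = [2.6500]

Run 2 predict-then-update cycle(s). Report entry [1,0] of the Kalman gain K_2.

K[1,0] = 0.6017

step 1: x^-=[1.6940, 3.1600]  P^-=[0.9111 0.0515; 0.0515 0.7400]  H_jac=[0.4725 0.8813]  S=[1.0511]  K=[0.4527; 0.6436]  nu=[-3.9954]  x^+=[-0.1149, 0.5884]  P^+=[0.6957 -0.2548; -0.2548 0.3046]
step 2: x^-=[-0.0266, 0.5884]  P^-=[0.7561 -0.2131; -0.2131 0.3546]  H_jac=[-0.0452 0.9990]  S=[0.6046]  K=[-0.4086; 0.6017]  nu=[2.0610]  x^+=[-0.8688, 1.8286]  P^+=[0.6551 -0.0644; -0.0644 0.1356]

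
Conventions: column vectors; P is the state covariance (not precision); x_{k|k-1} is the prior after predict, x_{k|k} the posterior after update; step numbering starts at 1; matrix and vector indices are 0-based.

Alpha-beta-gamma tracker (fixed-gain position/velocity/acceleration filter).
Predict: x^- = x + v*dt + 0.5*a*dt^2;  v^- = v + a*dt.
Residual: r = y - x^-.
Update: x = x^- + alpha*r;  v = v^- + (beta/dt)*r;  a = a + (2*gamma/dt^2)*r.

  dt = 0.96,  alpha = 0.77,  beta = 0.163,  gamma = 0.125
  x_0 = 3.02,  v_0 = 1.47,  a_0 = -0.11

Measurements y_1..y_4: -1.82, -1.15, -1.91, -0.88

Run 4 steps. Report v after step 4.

v_post = -3.5600

step 1: x_pred=4.3805  r=-6.2005  x^+=-0.3939  v^+=0.3116  a^+=-1.7920
step 2: x_pred=-0.9205  r=-0.2295  x^+=-1.0972  v^+=-1.4477  a^+=-1.8543
step 3: x_pred=-3.3414  r=1.4314  x^+=-2.2392  v^+=-2.9847  a^+=-1.4660
step 4: x_pred=-5.7801  r=4.9001  x^+=-2.0070  v^+=-3.5600  a^+=-0.1367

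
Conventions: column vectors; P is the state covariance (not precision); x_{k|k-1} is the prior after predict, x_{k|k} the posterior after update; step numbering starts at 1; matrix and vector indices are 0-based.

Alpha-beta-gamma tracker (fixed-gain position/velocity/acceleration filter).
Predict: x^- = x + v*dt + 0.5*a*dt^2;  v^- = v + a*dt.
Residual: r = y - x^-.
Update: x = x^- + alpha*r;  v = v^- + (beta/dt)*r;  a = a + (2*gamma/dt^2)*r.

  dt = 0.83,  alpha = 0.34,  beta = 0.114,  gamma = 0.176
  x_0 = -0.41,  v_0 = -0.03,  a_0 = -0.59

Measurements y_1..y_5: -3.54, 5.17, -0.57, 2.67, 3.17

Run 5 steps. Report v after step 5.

v_post = 5.2268

step 1: x_pred=-0.6381  r=-2.9019  x^+=-1.6248  v^+=-0.9183  a^+=-2.0727
step 2: x_pred=-3.1009  r=8.2709  x^+=-0.2888  v^+=-1.5026  a^+=2.1533
step 3: x_pred=-0.7943  r=0.2243  x^+=-0.7180  v^+=0.3154  a^+=2.2679
step 4: x_pred=0.3250  r=2.3450  x^+=1.1223  v^+=2.5199  a^+=3.4661
step 5: x_pred=4.4077  r=-1.2377  x^+=3.9869  v^+=5.2268  a^+=2.8337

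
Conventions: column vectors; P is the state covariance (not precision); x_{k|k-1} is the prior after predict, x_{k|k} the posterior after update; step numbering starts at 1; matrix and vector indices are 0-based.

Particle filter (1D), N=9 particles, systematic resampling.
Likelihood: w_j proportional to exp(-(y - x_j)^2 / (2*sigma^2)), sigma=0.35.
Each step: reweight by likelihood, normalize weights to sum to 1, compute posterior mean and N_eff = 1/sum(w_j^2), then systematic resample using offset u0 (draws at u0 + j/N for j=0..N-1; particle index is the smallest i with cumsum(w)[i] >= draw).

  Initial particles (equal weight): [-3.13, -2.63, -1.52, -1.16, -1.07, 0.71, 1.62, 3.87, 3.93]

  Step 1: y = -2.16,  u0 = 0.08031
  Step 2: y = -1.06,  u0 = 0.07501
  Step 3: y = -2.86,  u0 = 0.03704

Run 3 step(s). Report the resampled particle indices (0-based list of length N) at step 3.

step 1: w=[0.0336, 0.6342, 0.2936, 0.0264, 0.0122, 0.0000, 0.0000, 0.0000, 0.0000]  mean=-2.2630  Neff=2.0391  idx=[1, 1, 1, 1, 1, 1, 2, 2, 3]
step 2: w=[0.0000, 0.0000, 0.0000, 0.0000, 0.0000, 0.0000, 0.2338, 0.2338, 0.5323]  mean=-1.3285  Neff=2.5468  idx=[6, 6, 7, 7, 8, 8, 8, 8, 8]
step 3: w=[0.2465, 0.2465, 0.2465, 0.2465, 0.0028, 0.0028, 0.0028, 0.0028, 0.0028]  mean=-1.5149  Neff=4.1150  idx=[0, 0, 1, 1, 1, 2, 2, 3, 3]

resampled_idx = [0, 0, 1, 1, 1, 2, 2, 3, 3]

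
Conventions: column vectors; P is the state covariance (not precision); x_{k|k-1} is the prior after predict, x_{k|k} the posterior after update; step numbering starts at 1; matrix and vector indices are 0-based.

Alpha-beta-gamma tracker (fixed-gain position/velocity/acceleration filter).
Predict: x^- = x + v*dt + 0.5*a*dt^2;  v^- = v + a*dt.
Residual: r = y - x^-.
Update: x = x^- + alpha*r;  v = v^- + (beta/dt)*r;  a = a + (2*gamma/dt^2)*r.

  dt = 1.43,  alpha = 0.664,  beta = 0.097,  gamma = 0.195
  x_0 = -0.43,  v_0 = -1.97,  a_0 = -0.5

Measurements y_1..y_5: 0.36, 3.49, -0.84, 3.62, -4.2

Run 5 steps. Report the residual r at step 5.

resid = -13.6117

step 1: x_pred=-3.7583  r=4.1183  x^+=-1.0238  v^+=-2.4056  a^+=0.2854
step 2: x_pred=-4.1720  r=7.6620  x^+=0.9156  v^+=-1.4777  a^+=1.7467
step 3: x_pred=0.5883  r=-1.4283  x^+=-0.3601  v^+=0.9232  a^+=1.4743
step 4: x_pred=2.4675  r=1.1525  x^+=3.2328  v^+=3.1096  a^+=1.6941
step 5: x_pred=9.4117  r=-13.6117  x^+=0.3735  v^+=4.6089  a^+=-0.9019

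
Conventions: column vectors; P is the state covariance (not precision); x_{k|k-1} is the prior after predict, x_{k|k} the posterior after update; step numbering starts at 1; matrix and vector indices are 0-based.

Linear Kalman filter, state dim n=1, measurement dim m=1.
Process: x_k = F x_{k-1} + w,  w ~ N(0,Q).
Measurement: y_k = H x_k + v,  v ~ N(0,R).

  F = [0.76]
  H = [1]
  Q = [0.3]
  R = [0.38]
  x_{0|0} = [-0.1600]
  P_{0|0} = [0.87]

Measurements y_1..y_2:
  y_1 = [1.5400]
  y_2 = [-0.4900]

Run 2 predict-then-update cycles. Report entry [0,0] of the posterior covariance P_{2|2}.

step 1: x^-=[-0.1216]  P^-=[0.8025]  S=[1.1825]  K=[0.6787]  nu=[1.6616]  x^+=[1.0060]  P^+=[0.2579]
step 2: x^-=[0.7646]  P^-=[0.4490]  S=[0.8290]  K=[0.5416]  nu=[-1.2546]  x^+=[0.0851]  P^+=[0.2058]

P_post[0,0] = 0.2058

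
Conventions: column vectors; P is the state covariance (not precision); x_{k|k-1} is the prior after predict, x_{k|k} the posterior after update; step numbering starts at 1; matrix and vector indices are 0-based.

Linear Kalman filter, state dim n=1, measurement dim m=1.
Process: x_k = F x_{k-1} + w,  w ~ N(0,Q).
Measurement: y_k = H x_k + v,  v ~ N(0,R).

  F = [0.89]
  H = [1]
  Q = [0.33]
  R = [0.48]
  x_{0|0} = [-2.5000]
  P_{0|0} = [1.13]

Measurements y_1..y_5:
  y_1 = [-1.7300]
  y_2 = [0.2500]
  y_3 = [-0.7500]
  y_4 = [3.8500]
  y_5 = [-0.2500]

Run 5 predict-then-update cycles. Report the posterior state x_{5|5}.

step 1: x^-=[-2.2250]  P^-=[1.2251]  S=[1.7051]  K=[0.7185]  nu=[0.4950]  x^+=[-1.8693]  P^+=[0.3449]
step 2: x^-=[-1.6637]  P^-=[0.6032]  S=[1.0832]  K=[0.5569]  nu=[1.9137]  x^+=[-0.5980]  P^+=[0.2673]
step 3: x^-=[-0.5323]  P^-=[0.5417]  S=[1.0217]  K=[0.5302]  nu=[-0.2177]  x^+=[-0.6477]  P^+=[0.2545]
step 4: x^-=[-0.5765]  P^-=[0.5316]  S=[1.0116]  K=[0.5255]  nu=[4.4265]  x^+=[1.7496]  P^+=[0.2522]
step 5: x^-=[1.5572]  P^-=[0.5298]  S=[1.0098]  K=[0.5247]  nu=[-1.8072]  x^+=[0.6090]  P^+=[0.2518]

x_post = [0.6090]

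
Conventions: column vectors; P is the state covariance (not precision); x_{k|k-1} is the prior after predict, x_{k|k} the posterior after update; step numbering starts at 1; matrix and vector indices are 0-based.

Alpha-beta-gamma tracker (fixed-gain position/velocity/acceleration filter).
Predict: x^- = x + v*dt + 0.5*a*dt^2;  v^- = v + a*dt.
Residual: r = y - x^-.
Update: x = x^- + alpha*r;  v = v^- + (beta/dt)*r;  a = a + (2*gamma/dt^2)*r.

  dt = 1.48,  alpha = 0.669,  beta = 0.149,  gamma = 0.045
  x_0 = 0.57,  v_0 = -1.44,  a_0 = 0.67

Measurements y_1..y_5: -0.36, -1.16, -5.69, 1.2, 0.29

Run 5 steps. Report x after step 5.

x_post = 1.3111

step 1: x_pred=-0.8274  r=0.4674  x^+=-0.5147  v^+=-0.4013  a^+=0.6892
step 2: x_pred=-0.3539  r=-0.8061  x^+=-0.8932  v^+=0.5375  a^+=0.6561
step 3: x_pred=0.6209  r=-6.3109  x^+=-3.6011  v^+=0.8732  a^+=0.3968
step 4: x_pred=-1.8742  r=3.0742  x^+=0.1824  v^+=1.7699  a^+=0.5231
step 5: x_pred=3.3748  r=-3.0848  x^+=1.3111  v^+=2.2335  a^+=0.3963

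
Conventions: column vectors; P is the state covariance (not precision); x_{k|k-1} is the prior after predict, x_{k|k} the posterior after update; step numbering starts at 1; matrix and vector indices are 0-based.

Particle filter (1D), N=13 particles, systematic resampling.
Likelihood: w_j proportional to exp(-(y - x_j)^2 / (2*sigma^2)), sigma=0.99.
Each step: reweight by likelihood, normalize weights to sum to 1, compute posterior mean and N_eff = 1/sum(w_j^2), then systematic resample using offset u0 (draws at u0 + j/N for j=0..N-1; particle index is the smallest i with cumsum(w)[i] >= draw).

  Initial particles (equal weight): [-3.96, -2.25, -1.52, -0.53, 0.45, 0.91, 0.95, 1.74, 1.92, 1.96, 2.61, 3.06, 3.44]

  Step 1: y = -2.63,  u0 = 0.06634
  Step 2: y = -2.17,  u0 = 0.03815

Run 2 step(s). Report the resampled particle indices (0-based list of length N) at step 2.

step 1: w=[0.2044, 0.4681, 0.2688, 0.0531, 0.0040, 0.0008, 0.0007, 0.0000, 0.0000, 0.0000, 0.0000, 0.0000, 0.0000]  mean=-2.2959  Neff=2.9764  idx=[0, 0, 1, 1, 1, 1, 1, 1, 2, 2, 2, 2, 3]
step 2: w=[0.0198, 0.0198, 0.1012, 0.1012, 0.1012, 0.1012, 0.1012, 0.1012, 0.0819, 0.0819, 0.0819, 0.0819, 0.0257]  mean=-2.0344  Neff=11.1479  idx=[1, 2, 3, 4, 5, 5, 6, 7, 8, 9, 9, 10, 11]

resampled_idx = [1, 2, 3, 4, 5, 5, 6, 7, 8, 9, 9, 10, 11]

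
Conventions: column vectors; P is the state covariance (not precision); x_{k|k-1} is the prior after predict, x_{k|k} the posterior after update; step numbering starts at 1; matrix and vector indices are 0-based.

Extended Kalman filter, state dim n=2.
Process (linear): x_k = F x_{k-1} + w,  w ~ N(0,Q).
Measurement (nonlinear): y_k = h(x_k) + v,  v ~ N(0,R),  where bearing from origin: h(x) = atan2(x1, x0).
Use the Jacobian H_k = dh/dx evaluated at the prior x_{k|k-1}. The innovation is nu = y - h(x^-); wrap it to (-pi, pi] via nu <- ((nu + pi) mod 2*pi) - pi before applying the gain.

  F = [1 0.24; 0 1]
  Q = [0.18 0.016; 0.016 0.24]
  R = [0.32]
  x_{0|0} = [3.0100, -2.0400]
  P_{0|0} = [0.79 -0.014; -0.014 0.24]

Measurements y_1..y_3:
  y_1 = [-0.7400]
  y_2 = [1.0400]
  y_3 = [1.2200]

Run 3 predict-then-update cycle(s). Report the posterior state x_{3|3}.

x_post = [3.6126, -0.2440]

step 1: x^-=[2.5204, -2.0400]  P^-=[0.9771 0.0596; 0.0596 0.4800]  H_jac=[0.1940 0.2397]  S=[0.3899]  K=[0.5229; 0.3248]  nu=[-0.0596]  x^+=[2.4893, -2.0593]  P^+=[0.8705 -0.0066; -0.0066 0.4389]
step 2: x^-=[1.9950, -2.0593]  P^-=[1.0726 0.1147; 0.1147 0.6789]  H_jac=[0.2505 0.2427]  S=[0.4412]  K=[0.6720; 0.4385]  nu=[1.8413]  x^+=[3.2324, -1.2519]  P^+=[0.8733 -0.0153; -0.0153 0.5940]
step 3: x^-=[2.9320, -1.2519]  P^-=[1.0802 0.1433; 0.1433 0.8340]  H_jac=[0.1232 0.2885]  S=[0.4160]  K=[0.4192; 0.6208]  nu=[1.6236]  x^+=[3.6126, -0.2440]  P^+=[1.0071 0.0350; 0.0350 0.6737]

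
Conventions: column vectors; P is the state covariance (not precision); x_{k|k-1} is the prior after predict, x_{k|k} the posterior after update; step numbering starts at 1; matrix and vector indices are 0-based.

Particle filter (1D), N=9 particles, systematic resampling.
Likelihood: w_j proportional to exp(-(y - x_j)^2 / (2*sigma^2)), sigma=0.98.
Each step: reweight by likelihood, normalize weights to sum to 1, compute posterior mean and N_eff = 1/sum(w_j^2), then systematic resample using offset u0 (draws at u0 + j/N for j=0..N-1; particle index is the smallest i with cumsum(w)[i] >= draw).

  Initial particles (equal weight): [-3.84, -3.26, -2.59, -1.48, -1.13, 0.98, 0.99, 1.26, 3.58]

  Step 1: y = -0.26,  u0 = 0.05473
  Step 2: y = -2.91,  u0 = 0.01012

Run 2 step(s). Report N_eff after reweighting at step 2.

step 1: w=[0.0005, 0.0038, 0.0247, 0.1921, 0.2812, 0.1873, 0.1849, 0.1252, 0.0002]  mean=-0.1556  Neff=4.9615  idx=[3, 3, 4, 4, 4, 5, 6, 6, 7]
step 2: w=[0.2721, 0.2721, 0.1516, 0.1516, 0.1516, 0.0003, 0.0003, 0.0003, 0.0001]  mean=-1.3184  Neff=4.6075  idx=[0, 0, 0, 1, 1, 2, 2, 3, 4]

N_eff = 4.6075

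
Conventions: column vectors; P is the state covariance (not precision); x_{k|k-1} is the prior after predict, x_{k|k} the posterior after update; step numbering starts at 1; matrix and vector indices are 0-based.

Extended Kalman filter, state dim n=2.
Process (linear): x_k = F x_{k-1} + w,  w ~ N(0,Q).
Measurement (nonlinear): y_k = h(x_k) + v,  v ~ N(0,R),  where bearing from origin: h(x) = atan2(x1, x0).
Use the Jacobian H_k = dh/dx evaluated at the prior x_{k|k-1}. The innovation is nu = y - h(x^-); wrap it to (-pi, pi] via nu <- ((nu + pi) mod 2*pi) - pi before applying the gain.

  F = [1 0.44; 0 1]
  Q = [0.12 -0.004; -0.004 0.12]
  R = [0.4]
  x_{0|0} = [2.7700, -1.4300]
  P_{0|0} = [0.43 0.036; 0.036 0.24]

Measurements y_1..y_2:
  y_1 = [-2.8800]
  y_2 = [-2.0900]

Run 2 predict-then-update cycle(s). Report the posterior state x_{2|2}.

x_post = [-0.0959, -2.2747]

step 1: x^-=[2.1408, -1.4300]  P^-=[0.6281 0.1376; 0.1376 0.3600]  H_jac=[0.2158 0.3230]  S=[0.4860]  K=[0.3703; 0.3004]  nu=[-2.2911]  x^+=[1.2924, -2.1181]  P^+=[0.5615 0.0835; 0.0835 0.3162]
step 2: x^-=[0.3604, -2.1181]  P^-=[0.8162 0.2187; 0.2187 0.4362]  H_jac=[0.4588 0.0781]  S=[0.5902]  K=[0.6635; 0.2277]  nu=[-0.6877]  x^+=[-0.0959, -2.2747]  P^+=[0.5564 0.1295; 0.1295 0.4056]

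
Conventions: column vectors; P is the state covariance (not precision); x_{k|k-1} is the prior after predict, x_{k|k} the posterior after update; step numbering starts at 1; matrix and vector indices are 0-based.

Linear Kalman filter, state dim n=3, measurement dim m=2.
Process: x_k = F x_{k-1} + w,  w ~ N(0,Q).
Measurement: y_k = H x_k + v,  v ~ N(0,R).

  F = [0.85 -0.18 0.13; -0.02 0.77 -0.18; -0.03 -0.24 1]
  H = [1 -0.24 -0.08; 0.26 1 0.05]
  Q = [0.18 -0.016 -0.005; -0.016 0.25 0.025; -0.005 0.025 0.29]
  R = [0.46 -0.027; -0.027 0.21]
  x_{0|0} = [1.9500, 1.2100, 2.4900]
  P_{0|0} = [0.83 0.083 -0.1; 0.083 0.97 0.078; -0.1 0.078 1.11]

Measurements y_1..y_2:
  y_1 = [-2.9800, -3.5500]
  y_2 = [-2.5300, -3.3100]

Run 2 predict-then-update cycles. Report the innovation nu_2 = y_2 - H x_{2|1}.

innov = [-2.1784, -0.9997]

step 1: x^-=[1.7634, 0.4445, 2.1411]  P^-=[0.7787 -0.1100 0.0425; -0.1100 0.8365 -0.2902; 0.0425 -0.2902 1.4264]  S=[1.3309 -0.1062; -0.1062 1.0176]  K=[0.6149 0.1571; -0.1551 0.7635; -0.0179 -0.2061]  nu=[-4.4654, -4.5600]  x^+=[-1.6990, -2.3443, 3.1611]  P^+=[0.2709 -0.0578 0.0764; -0.0578 0.1862 -0.1318; 0.0764 -0.1318 1.3835]
step 2: x^-=[-0.6113, -2.3401, 3.7747]  P^-=[0.4458 -0.1462 0.2799; -0.1462 0.4442 -0.3655; 0.2799 -0.3655 1.7423]  S=[0.9539 -0.1199; -0.1199 0.5834]  K=[0.4898 0.0728; -0.1548 0.6331; 0.2001 -0.3113]  nu=[-2.1784, -0.9997]  x^+=[-1.7511, -2.6359, 3.6499]  P^+=[0.2224 -0.0649 0.1831; -0.0649 0.1640 -0.2000; 0.1831 -0.2000 1.6326]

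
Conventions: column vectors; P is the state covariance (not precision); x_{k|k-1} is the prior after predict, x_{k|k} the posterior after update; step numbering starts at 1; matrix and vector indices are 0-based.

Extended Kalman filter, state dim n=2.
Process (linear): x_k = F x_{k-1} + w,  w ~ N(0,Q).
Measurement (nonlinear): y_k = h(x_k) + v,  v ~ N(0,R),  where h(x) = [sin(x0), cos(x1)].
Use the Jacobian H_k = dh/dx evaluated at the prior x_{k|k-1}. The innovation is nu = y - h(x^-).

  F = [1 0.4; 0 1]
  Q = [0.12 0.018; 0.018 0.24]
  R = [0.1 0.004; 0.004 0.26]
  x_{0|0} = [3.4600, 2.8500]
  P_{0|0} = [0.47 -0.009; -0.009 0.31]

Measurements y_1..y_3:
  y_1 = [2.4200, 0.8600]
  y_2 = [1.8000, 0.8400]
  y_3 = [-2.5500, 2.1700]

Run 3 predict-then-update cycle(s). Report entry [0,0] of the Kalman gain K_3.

step 1: x^-=[4.6000, 2.8500]  P^-=[0.6324 0.1330; 0.1330 0.5500]  H_jac=[-0.1122 0.0000; 0.0000 -0.2875]  S=[0.1080 0.0083; 0.0083 0.3055]  K=[-0.6487 -0.1076; -0.0986 -0.5150]  nu=[3.4137, 1.8178]  x^+=[2.1899, 1.5772]  P^+=[0.5823 0.1063; 0.1063 0.4671]
step 2: x^-=[2.8208, 1.5772]  P^-=[0.8621 0.3112; 0.3112 0.7071]  H_jac=[-0.9490 0.0000; 0.0000 -1.0000]  S=[0.8763 0.2993; 0.2993 0.9671]  K=[-0.9210 -0.0367; -0.0976 -0.7010]  nu=[1.4846, 0.8464]  x^+=[1.4223, 0.8390]  P^+=[0.0972 0.0132; 0.0132 0.1826]
step 3: x^-=[1.7580, 0.8390]  P^-=[0.2570 0.1043; 0.1043 0.4226]  H_jac=[-0.1861 0.0000; 0.0000 -0.7440]  S=[0.1089 0.0184; 0.0184 0.4940]  K=[-0.4152 -0.1416; -0.0709 -0.6340]  nu=[-3.5325, 1.5018]  x^+=[3.0120, 0.1373]  P^+=[0.2262 0.0517; 0.0517 0.2219]

K[0,0] = -0.4152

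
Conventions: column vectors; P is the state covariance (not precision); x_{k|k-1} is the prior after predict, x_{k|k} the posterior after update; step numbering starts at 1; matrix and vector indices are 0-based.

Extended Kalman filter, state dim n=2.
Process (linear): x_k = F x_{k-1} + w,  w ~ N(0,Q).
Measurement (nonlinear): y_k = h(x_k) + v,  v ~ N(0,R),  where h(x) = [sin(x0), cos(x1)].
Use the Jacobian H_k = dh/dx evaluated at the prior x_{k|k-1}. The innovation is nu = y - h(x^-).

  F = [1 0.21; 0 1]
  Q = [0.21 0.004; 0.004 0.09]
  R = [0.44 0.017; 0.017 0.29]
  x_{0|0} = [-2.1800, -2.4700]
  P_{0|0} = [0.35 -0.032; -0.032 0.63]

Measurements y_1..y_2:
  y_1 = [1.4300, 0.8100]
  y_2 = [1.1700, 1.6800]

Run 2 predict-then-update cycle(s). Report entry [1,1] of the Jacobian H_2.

step 1: x^-=[-2.6987, -2.4700]  P^-=[0.5743 0.1043; 0.1043 0.7200]  H_jac=[-0.9035 0.0000; 0.0000 0.6222]  S=[0.9089 -0.0416; -0.0416 0.5688]  K=[-0.5676 0.0725; -0.0678 0.7827]  nu=[1.8586, 1.5928]  x^+=[-3.6381, -1.3493]  P^+=[0.2751 0.0183; 0.0183 0.3629]
step 2: x^-=[-3.9215, -1.3493]  P^-=[0.5088 0.0985; 0.0985 0.4529]  H_jac=[-0.7110 0.0000; 0.0000 0.9756]  S=[0.6972 -0.0513; -0.0513 0.7211]  K=[-0.5117 0.0969; -0.0556 0.6088]  nu=[0.4668, 1.4603]  x^+=[-4.0189, -0.4862]  P^+=[0.3144 0.0199; 0.0199 0.1800]

H_jac[1,1] = 0.9756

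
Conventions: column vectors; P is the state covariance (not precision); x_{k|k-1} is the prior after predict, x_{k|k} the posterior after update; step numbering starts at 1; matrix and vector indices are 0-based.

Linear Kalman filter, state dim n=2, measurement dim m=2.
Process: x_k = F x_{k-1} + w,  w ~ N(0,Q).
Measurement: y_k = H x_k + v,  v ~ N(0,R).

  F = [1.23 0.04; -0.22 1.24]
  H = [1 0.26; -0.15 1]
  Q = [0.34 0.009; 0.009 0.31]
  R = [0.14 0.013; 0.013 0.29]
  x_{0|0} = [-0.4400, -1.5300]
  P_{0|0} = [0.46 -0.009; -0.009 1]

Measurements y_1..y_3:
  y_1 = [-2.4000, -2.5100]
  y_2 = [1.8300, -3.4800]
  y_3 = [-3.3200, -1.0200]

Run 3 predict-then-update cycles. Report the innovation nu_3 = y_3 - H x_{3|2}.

step 1: x^-=[-0.6024, -1.8004]  P^-=[1.0366 -0.0795; -0.0795 1.8748]  S=[1.2620 0.2685; 0.2685 2.2120]  K=[0.8496 -0.2094; 0.1455 0.8353]  nu=[-1.3295, -0.8000]  x^+=[-1.5644, -2.6620]  P^+=[0.1243 -0.0310; -0.0310 0.2395]
step 2: x^-=[-2.0307, -2.9568]  P^-=[0.5254 -0.0598; -0.0598 0.7012]  S=[0.6817 0.0590; 0.0590 1.0209]  K=[0.7635 -0.1799; 0.1201 0.6886]  nu=[4.6295, -0.8278]  x^+=[1.6527, -2.9710]  P^+=[0.1112 -0.0256; -0.0256 0.1974]
step 3: x^-=[1.9140, -4.0476]  P^-=[0.5060 -0.0501; -0.0501 0.6329]  S=[0.6628 0.0535; 0.0535 0.9493]  K=[0.7580 -0.1754; 0.1188 0.6679]  nu=[-4.1816, 3.3147]  x^+=[-1.8373, -2.3304]  P^+=[0.1102 -0.0245; -0.0245 0.1916]

innov = [-4.1816, 3.3147]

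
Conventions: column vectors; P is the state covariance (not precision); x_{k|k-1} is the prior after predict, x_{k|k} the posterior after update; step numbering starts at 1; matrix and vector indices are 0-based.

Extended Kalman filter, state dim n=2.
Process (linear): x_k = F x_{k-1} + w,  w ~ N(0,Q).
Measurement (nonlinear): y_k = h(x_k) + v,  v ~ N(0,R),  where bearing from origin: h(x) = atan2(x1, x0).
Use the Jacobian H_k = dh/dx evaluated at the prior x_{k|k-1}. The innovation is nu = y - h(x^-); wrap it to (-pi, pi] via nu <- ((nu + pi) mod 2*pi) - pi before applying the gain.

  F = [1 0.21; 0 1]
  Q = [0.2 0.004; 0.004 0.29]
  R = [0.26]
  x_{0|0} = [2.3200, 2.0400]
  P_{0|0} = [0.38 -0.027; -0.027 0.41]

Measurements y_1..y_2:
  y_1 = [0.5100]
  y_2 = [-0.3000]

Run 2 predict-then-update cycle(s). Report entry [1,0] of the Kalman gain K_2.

step 1: x^-=[2.7484, 2.0400]  P^-=[0.5867 0.0631; 0.0631 0.7000]  H_jac=[-0.1741 0.2346]  S=[0.3112]  K=[-0.2808; 0.4925]  nu=[-0.1285]  x^+=[2.7845, 1.9767]  P^+=[0.5622 0.1061; 0.1061 0.6245]
step 2: x^-=[3.1996, 1.9767]  P^-=[0.8343 0.2413; 0.2413 0.9145]  H_jac=[-0.1397 0.2262]  S=[0.3078]  K=[-0.2015; 0.5625]  nu=[-0.8534]  x^+=[3.3715, 1.4967]  P^+=[0.8218 0.2762; 0.2762 0.8171]

K[1,0] = 0.5625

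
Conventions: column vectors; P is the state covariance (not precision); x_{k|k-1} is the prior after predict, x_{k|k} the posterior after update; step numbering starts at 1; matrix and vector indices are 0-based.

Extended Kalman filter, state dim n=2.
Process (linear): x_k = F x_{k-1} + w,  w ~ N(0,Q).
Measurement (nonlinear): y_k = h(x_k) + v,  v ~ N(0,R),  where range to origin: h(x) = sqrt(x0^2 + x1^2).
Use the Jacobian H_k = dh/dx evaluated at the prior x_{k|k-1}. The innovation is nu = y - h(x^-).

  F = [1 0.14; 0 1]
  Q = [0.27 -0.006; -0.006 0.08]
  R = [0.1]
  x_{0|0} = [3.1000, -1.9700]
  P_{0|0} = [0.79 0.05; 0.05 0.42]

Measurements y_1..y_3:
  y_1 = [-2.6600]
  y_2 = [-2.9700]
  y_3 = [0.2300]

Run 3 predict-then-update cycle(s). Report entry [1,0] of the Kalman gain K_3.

step 1: x^-=[2.8242, -1.9700]  P^-=[1.0822 0.1028; 0.1028 0.5000]  H_jac=[0.8202 -0.5721]  S=[0.8952]  K=[0.9258; -0.2254]  nu=[-6.1034]  x^+=[-2.8266, -0.5945]  P^+=[0.3149 0.2896; 0.2896 0.4545]
step 2: x^-=[-2.9099, -0.5945]  P^-=[0.6749 0.3472; 0.3472 0.5345]  H_jac=[-0.9798 -0.2002]  S=[0.9054]  K=[-0.8070; -0.4939]  nu=[-5.9400]  x^+=[1.8838, 2.3392]  P^+=[0.0852 -0.0137; -0.0137 0.3137]
step 3: x^-=[2.2113, 2.3392]  P^-=[0.3575 0.0242; 0.0242 0.3937]  H_jac=[0.6870 0.7267]  S=[0.5008]  K=[0.5256; 0.6045]  nu=[-2.9890]  x^+=[0.6405, 0.5324]  P^+=[0.2192 -0.1349; -0.1349 0.2107]

K[1,0] = 0.6045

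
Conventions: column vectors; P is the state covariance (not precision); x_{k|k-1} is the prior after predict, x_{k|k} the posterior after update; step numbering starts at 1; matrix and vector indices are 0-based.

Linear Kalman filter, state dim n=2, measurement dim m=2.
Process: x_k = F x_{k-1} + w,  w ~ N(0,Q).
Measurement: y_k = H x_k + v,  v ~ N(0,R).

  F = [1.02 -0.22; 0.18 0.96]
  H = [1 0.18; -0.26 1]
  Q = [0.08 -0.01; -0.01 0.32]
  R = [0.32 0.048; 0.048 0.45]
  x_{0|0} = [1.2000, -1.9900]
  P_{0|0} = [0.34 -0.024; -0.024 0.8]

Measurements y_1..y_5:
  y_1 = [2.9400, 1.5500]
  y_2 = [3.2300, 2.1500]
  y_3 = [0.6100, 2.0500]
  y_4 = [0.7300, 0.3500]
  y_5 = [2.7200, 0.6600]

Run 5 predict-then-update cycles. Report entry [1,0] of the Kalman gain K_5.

K[1,0] = 0.0596

step 1: x^-=[1.6618, -1.6944]  P^-=[0.4832 -0.1391; -0.1391 1.0600]  S=[0.7875 -0.0194; -0.0194 1.6150]  K=[0.5780 -0.1570; 0.0824 0.6797]  nu=[1.5832, 3.6765]  x^+=[1.9997, 0.9351]  P^+=[0.1769 0.0031; 0.0031 0.3106]
step 2: x^-=[1.8340, 1.2577]  P^-=[0.2777 -0.0402; -0.0402 0.6131]  S=[0.6030 0.0478; 0.0478 1.1028]  K=[0.4581 -0.1218; 0.0717 0.5623]  nu=[1.1696, 1.3692]  x^+=[2.2030, 2.1114]  P^+=[0.1401 0.0036; 0.0036 0.2574]
step 3: x^-=[1.7825, 2.4235]  P^-=[0.2366 -0.0353; -0.0353 0.5630]  S=[0.5621 0.0542; 0.0542 1.0474]  K=[0.4206 -0.1142; 0.0652 0.5429]  nu=[-1.6088, 0.0899]  x^+=[1.0956, 2.3675]  P^+=[0.1287 0.0023; 0.0023 0.2480]
step 4: x^-=[0.5967, 2.4700]  P^-=[0.2249 -0.0366; -0.0366 0.5536]  S=[0.5496 0.0543; 0.0543 1.0378]  K=[0.4083 -0.1130; 0.0614 0.5394]  nu=[-0.3113, -1.9649]  x^+=[0.6916, 1.3911]  P^+=[0.1250 0.0013; 0.0013 0.2460]
step 5: x^-=[0.3994, 1.4600]  P^-=[0.2214 -0.0378; -0.0378 0.5512]  S=[0.5456 0.0536; 0.0536 1.0358]  K=[0.4044 -0.1130; 0.0596 0.5385]  nu=[2.0579, -0.6961]  x^+=[1.3102, 1.2078]  P^+=[0.1238 0.0008; 0.0008 0.2454]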